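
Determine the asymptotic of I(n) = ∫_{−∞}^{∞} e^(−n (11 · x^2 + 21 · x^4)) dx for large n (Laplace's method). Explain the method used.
I(n) ~ sqrt(π/(11n))

φ(x) = 11 · x^2 + 21 · x^4 has its unique global minimum at x* = 0 (since φ'(x) = 22x + 84x^3 = 0 only at x = 0 for real x with both coefficients positive, and φ → ∞ as |x| → ∞). At x* = 0, φ(0) = 0 and φ''(0) = 22. Laplace's method then gives
  I(n) ~ sqrt(2π / (n · φ''(0))) · e^(−n φ(0)) = sqrt(2π / (22n)) = sqrt(π/(11n)).
The 21 · x^4 term contributes only at subleading order (an O(1/n) relative correction).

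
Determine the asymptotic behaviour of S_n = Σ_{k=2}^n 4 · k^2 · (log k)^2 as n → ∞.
S_n ~ 4 · n^3 · (log n)^2 / 3

By integral comparison, S_n = ∫_1^n 4 · x^2 · (log x)^2 dx + O(n^2 · (log n)^2). For the integral, the leading term of ∫_1^n x^2 (log x)^2 dx is n^3/3 · (log n)^2 (by repeated integration by parts; each step lowers the log-exponent and produces a relatively O(1/log n) correction). Hence S_n ~ 4 · n^3 · (log n)^2 / 3.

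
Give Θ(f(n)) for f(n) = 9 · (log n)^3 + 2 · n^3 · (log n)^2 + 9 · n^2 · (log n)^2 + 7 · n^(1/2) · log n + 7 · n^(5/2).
f(n) ∈ Θ(n^3 · (log n)^2)

Compare the terms by growth order. For large n, n^a · (log n)^b dominates n^a' · (log n)^b' iff a > a', or (a = a' and b > b'). Ranking the 5 terms shows the dominant one is 2 · n^3 · (log n)^2. Hence f(n) ∈ Θ(n^3 · (log n)^2).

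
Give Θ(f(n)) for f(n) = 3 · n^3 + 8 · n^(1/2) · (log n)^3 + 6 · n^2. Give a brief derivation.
f(n) ∈ Θ(n^3)

Compare the terms by growth order. For large n, n^a · (log n)^b dominates n^a' · (log n)^b' iff a > a', or (a = a' and b > b'). Ranking the 3 terms shows the dominant one is 3 · n^3. Hence f(n) ∈ Θ(n^3).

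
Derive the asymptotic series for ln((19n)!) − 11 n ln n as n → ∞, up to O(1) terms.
ln((19n)!) − 11 n ln n = 8 n ln n + 19(ln 19 − 1) n + (1/2) ln(2π·19n) + O(1/n)

Stirling: ln((19n)!) = 19n ln(19n) − 19n + (1/2) ln(2π·19n) + O(1/n).
Expand 19n ln(19n) = 19n (ln n + ln 19) = 19n ln n + 19n ln 19.
Subtract 11n ln n: leading term is (19 − 11) n ln n = 8 n ln n. The next term is 19n ln 19 − 19n = 19(ln 19 − 1) n. Then the (1/2) ln(2π·19n) correction.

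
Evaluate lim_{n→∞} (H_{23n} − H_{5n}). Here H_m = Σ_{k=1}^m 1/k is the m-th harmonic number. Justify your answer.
lim = ln(23/5)

Euler-Maclaurin gives H_m = ln m + γ + 1/(2m) + O(1/m^2). The γ and O(1/m) terms cancel in the difference:
  H_{23n} − H_{5n} = ln(23n) − ln(5n) + O(1/n) = ln(23/5) + O(1/n).
Hence the limit is ln(23/5).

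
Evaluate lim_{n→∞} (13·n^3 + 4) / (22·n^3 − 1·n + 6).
lim = 13/22

For large n the leading n^3 terms dominate both numerator and denominator. Dividing top and bottom by n^3, every other term tends to 0, leaving 13/22.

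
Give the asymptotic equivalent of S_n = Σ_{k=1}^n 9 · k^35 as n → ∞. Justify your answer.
S_n ~ n^36 / 4

By integral comparison (Euler-Maclaurin), Σ_{k=1}^n 9 · k^35 = 9 · ∫_0^n x^35 dx + O(n^35) = 9 · n^36/36 = n^36 / 4 + O(n^35). (Equivalently, Faulhaber's formula gives the same leading term.)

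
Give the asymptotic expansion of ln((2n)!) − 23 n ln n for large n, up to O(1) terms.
ln((2n)!) − 23 n ln n = −21 n ln n + 2(ln 2 − 1) n + (1/2) ln(2π·2n) + O(1/n)

Stirling: ln((2n)!) = 2n ln(2n) − 2n + (1/2) ln(2π·2n) + O(1/n).
Expand 2n ln(2n) = 2n (ln n + ln 2) = 2n ln n + 2n ln 2.
Subtract 23n ln n: leading term is (2 − 23) n ln n = −21 n ln n. The next term is 2n ln 2 − 2n = 2(ln 2 − 1) n. Then the (1/2) ln(2π·2n) correction.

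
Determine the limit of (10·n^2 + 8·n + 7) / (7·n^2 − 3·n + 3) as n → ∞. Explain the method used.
lim = 10/7

For large n the leading n^2 terms dominate both numerator and denominator. Dividing top and bottom by n^2, every other term tends to 0, leaving 10/7.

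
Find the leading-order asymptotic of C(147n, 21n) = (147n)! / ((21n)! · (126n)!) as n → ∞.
C(147n, 21n) ~ (823543/46656)^(21n) · sqrt(7/(12π·21n))

Write N = 21n. Apply Stirling to each factorial:
  (7N)! ~ sqrt(2π·7N) · (7N/e)^(7N),
  N! ~ sqrt(2π N) · (N/e)^N,
  (6N)! ~ sqrt(2π·6N) · (6N/e)^(6N).
The exponential factors combine to (7N)^(7N) / (N^N · (6N)^(6N)) = 7^(7N)/6^(6N) = (7^7/6^6)^N = (823543/46656)^N.
The square-root prefactors combine to sqrt(2π·7N) / (sqrt(2π N)·sqrt(2π·6N)) = sqrt(7 / (2π·6·N)) = sqrt(7/(12π·21n)).
Substituting N = 21n: C(147n, 21n) ~ (823543/46656)^(21n) · sqrt(7/(12π·21n)).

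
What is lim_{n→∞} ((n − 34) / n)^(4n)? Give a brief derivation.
lim = e^(−136)

Rewrite as (1 − 34/n)^(4n). By the standard limit (1 + x/n)^n → e^x, we have (1 − 34/n)^n → e^(−34), and raising to the 4th power gives e^(−136).
More precisely, ln[(1 − 34/n)^(4n)] = 4n · ln(1 − 34/n) = 4n · (-34/n + O(1/n^2)) = -136 + O(1/n) → -136.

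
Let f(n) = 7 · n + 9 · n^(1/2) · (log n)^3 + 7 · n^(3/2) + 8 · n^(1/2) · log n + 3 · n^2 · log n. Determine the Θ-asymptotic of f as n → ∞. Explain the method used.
f(n) ∈ Θ(n^2 · log n)

Compare the terms by growth order. For large n, n^a · (log n)^b dominates n^a' · (log n)^b' iff a > a', or (a = a' and b > b'). Ranking the 5 terms shows the dominant one is 3 · n^2 · log n. Hence f(n) ∈ Θ(n^2 · log n).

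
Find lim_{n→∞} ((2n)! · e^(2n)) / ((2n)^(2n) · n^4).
lim = 0

Stirling: (2n)! ~ sqrt(2π·2n) · (2n/e)^(2n). Hence
  (2n)! · e^(2n) / (2n)^(2n) ~ sqrt(2π·2n).
Dividing by n^4: sqrt(2π·2n) / n^4 = sqrt(2π·2) · n^((1−8)/2), so the expression behaves like sqrt(2π·2) · n^((1−8)/2) → 0.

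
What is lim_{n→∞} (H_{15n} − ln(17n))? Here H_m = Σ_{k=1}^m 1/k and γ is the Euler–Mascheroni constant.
lim = ln(15/17) + γ

By Euler-Maclaurin, H_m = ln m + γ + O(1/m). So
  H_{15n} − ln(17n) = ln(15n) + γ − ln(17n) + O(1/n)
                       = ln(15/17) + γ + O(1/n).
Hence the limit is ln(15/17) + γ.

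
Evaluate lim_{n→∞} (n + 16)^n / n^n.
lim = e^16

Rewrite as (1 + 16/n)^(n). By the standard limit (1 + x/n)^n → e^x, we have (1 + 16/n)^n → e^16, and raising to the 1st power gives e^16.
More precisely, ln[(1 + 16/n)^(n)] = n · ln(1 + 16/n) = n · (16/n + O(1/n^2)) = 16 + O(1/n) → 16.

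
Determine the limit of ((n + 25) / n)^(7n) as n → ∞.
lim = e^175

Rewrite as (1 + 25/n)^(7n). By the standard limit (1 + x/n)^n → e^x, we have (1 + 25/n)^n → e^25, and raising to the 7th power gives e^175.
More precisely, ln[(1 + 25/n)^(7n)] = 7n · ln(1 + 25/n) = 7n · (25/n + O(1/n^2)) = 175 + O(1/n) → 175.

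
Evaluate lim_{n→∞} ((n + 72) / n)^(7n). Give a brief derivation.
lim = e^504

Rewrite as (1 + 72/n)^(7n). By the standard limit (1 + x/n)^n → e^x, we have (1 + 72/n)^n → e^72, and raising to the 7th power gives e^504.
More precisely, ln[(1 + 72/n)^(7n)] = 7n · ln(1 + 72/n) = 7n · (72/n + O(1/n^2)) = 504 + O(1/n) → 504.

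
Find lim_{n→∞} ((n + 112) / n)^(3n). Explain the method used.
lim = e^336

Rewrite as (1 + 112/n)^(3n). By the standard limit (1 + x/n)^n → e^x, we have (1 + 112/n)^n → e^112, and raising to the 3rd power gives e^336.
More precisely, ln[(1 + 112/n)^(3n)] = 3n · ln(1 + 112/n) = 3n · (112/n + O(1/n^2)) = 336 + O(1/n) → 336.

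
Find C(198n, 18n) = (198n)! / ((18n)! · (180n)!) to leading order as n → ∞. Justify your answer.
C(198n, 18n) ~ (285311670611/10000000000)^(18n) · sqrt(11/(20π·18n))

Write N = 18n. Apply Stirling to each factorial:
  (11N)! ~ sqrt(2π·11N) · (11N/e)^(11N),
  N! ~ sqrt(2π N) · (N/e)^N,
  (10N)! ~ sqrt(2π·10N) · (10N/e)^(10N).
The exponential factors combine to (11N)^(11N) / (N^N · (10N)^(10N)) = 11^(11N)/10^(10N) = (11^11/10^10)^N = (285311670611/10000000000)^N.
The square-root prefactors combine to sqrt(2π·11N) / (sqrt(2π N)·sqrt(2π·10N)) = sqrt(11 / (2π·10·N)) = sqrt(11/(20π·18n)).
Substituting N = 18n: C(198n, 18n) ~ (285311670611/10000000000)^(18n) · sqrt(11/(20π·18n)).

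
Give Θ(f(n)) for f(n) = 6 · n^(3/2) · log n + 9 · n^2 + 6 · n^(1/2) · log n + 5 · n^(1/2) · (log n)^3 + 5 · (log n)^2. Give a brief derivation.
f(n) ∈ Θ(n^2)

Compare the terms by growth order. For large n, n^a · (log n)^b dominates n^a' · (log n)^b' iff a > a', or (a = a' and b > b'). Ranking the 5 terms shows the dominant one is 9 · n^2. Hence f(n) ∈ Θ(n^2).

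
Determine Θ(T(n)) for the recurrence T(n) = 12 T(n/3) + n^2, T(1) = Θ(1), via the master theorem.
T(n) = Θ(n^(log_3 12))

Master theorem: compare f(n) = n^2 to n^(log_3 12) where log_3 12 ≈ 2.262. Since 2 < log_3 12, we have f(n) = O(n^(log_3 12 − ε)) for some ε > 0 — Case 1. Hence T(n) = Θ(n^(log_3 12)).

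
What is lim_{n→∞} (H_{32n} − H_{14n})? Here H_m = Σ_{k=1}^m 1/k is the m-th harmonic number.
lim = ln(32/14) = ln(16/7)

Euler-Maclaurin gives H_m = ln m + γ + 1/(2m) + O(1/m^2). The γ and O(1/m) terms cancel in the difference:
  H_{32n} − H_{14n} = ln(32n) − ln(14n) + O(1/n) = ln(32/14) + O(1/n).
Hence the limit is ln(32/14) = ln(16/7).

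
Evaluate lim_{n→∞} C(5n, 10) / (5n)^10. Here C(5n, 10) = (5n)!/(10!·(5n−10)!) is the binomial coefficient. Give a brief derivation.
lim = 1/10! = 1/3628800

With N = 5n → ∞: C(N, 10) / N^10 = [N(N−1)…(N−9)] / (10! · N^10) = (1/10!) · 1 · (1 − 1/(5n)) · … · (1 − 9/(5n)). Each factor → 1 as N → ∞, so the limit is 1/10! = 1/3628800.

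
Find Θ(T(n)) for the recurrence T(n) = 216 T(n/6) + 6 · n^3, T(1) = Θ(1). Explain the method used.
T(n) = Θ(n^3 log n)

log_6 216 = 3, and f(n) = 6 · n^3 = Θ(n^(log_6 216)). This is Case 2 of the master theorem: T(n) = Θ(f(n) · log n) = Θ(n^3 log n).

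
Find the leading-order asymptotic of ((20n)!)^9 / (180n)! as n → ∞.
((20n)!)^9/(180n)! ~ ((2π·20n)^(8/2) / 3) · 9^(−9·20n)  →  0

Write N = 20n. Stirling: N! ~ sqrt(2π N)(N/e)^N and (9N)! ~ sqrt(2π·9N)·(9N/e)^(9N).
  (N!)^9/(9N)! ~ (2π N)^(9/2) (N/e)^(9N) / [sqrt(2π·9N) (9N/e)^(9N)]
     = (2π N)^(9/2) / sqrt(2π·9N) · (N/(9N))^(9N)
     = (2π N)^((9−1)/2) / 3 · 9^(−9N).
Since 9^9 > 1, the factor 9^(−9N) decays exponentially, so the ratio → 0. Substituting N = 20n gives the stated form.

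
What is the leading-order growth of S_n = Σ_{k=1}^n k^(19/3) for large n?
S_n ~ (3/22) · n^(22/3)

Integral comparison: Σ_{k=1}^n k^(19/3) = ∫_0^n x^(19/3) dx + O(n^(19/3)). The integral is n^(1 + 19/3) / (1 + 19/3) = n^((19+3)/3) / ((19+3)/3) = (3/22) · n^(22/3).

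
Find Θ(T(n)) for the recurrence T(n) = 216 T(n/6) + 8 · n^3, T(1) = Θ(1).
T(n) = Θ(n^3 log n)

log_6 216 = 3, and f(n) = 8 · n^3 = Θ(n^(log_6 216)). This is Case 2 of the master theorem: T(n) = Θ(f(n) · log n) = Θ(n^3 log n).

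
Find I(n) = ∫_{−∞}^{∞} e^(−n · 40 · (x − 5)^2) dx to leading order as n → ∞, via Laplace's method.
I(n) = sqrt(π/(40n))

Here φ(x) = 40 · (x − 5)^2 has its unique minimum at x* = 5 with φ(x*) = 0 and φ''(x*) = 80. Laplace's method gives
  I(n) ~ e^(−n φ(x*)) · sqrt(2π / (n · φ''(x*))) = sqrt(2π / (80n)) = sqrt(π/(40n)).
This is exact: substituting u = (x − 5)·sqrt(40n) gives I(n) = (1/sqrt(40n)) ∫_{−∞}^{∞} e^(−u^2) du = sqrt(π/(40n)).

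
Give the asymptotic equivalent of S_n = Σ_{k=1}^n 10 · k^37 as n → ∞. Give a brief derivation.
S_n ~ 5 · n^38 / 19

By integral comparison (Euler-Maclaurin), Σ_{k=1}^n 10 · k^37 = 10 · ∫_0^n x^37 dx + O(n^37) = 10 · n^38/38 = 5 · n^38 / 19 + O(n^37). (Equivalently, Faulhaber's formula gives the same leading term.)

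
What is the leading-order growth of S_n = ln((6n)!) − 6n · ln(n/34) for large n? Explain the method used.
S_n ~ 6n · (ln 204 − 1) + O(ln n)

Stirling: ln((6n)!) = 6n ln(6n) − 6n + O(ln n).
  S_n = 6n ln(6n) − 6n − 6n ln(n/34) + O(ln n)
      = 6n ln(6n) − 6n ln n + 6n ln 34 − 6n + O(ln n)
      = 6n ln 6 + 6n ln 34 − 6n + O(ln n)
      = 6n (ln 204 − 1) + O(ln n).
Numerically ln(204) − 1 ≈ 4.3181.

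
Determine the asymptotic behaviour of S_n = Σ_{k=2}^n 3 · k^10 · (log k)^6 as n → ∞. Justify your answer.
S_n ~ 3 · n^11 · (log n)^6 / 11

By integral comparison, S_n = ∫_1^n 3 · x^10 · (log x)^6 dx + O(n^10 · (log n)^6). For the integral, the leading term of ∫_1^n x^10 (log x)^6 dx is n^11/11 · (log n)^6 (by repeated integration by parts; each step lowers the log-exponent and produces a relatively O(1/log n) correction). Hence S_n ~ 3 · n^11 · (log n)^6 / 11.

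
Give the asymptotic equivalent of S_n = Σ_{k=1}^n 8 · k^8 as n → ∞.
S_n ~ 8 · n^9 / 9

By integral comparison (Euler-Maclaurin), Σ_{k=1}^n 8 · k^8 = 8 · ∫_0^n x^8 dx + O(n^8) = 8 · n^9/9 + O(n^8). (Equivalently, Faulhaber's formula gives the same leading term.)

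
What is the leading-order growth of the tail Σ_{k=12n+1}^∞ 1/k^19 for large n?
Σ_{k>12n} 1/k^19 ~ 1/(18 · (12n)^18)

Compare to the integral: ∫_{12n}^∞ x^(−19) dx = [−x^(−18)/18]_{12n}^∞ = 1/((19−1)·(12n)^18). Euler-Maclaurin then gives
  Σ_{k>12n} 1/k^19 = ∫_{12n}^∞ dx/x^19 − 1/(2·(12n)^19) + O(1/(12n)^20).
(Equivalently this is ζ(19) − Σ_{k≤12n} 1/k^19.)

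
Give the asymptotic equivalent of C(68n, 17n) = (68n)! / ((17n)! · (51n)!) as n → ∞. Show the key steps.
C(68n, 17n) ~ (256/27)^(17n) · sqrt(2/(3π·17n))

Write N = 17n. Apply Stirling to each factorial:
  (4N)! ~ sqrt(2π·4N) · (4N/e)^(4N),
  N! ~ sqrt(2π N) · (N/e)^N,
  (3N)! ~ sqrt(2π·3N) · (3N/e)^(3N).
The exponential factors combine to (4N)^(4N) / (N^N · (3N)^(3N)) = 4^(4N)/3^(3N) = (4^4/3^3)^N = (256/27)^N.
The square-root prefactors combine to sqrt(2π·4N) / (sqrt(2π N)·sqrt(2π·3N)) = sqrt(4 / (2π·3·N)) = sqrt(2/(3π·17n)).
Substituting N = 17n: C(68n, 17n) ~ (256/27)^(17n) · sqrt(2/(3π·17n)).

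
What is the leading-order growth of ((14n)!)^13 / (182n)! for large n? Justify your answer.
((14n)!)^13/(182n)! ~ ((2π·14n)^(12/2) / sqrt(13)) · 13^(−13·14n)  →  0

Write N = 14n. Stirling: N! ~ sqrt(2π N)(N/e)^N and (13N)! ~ sqrt(2π·13N)·(13N/e)^(13N).
  (N!)^13/(13N)! ~ (2π N)^(13/2) (N/e)^(13N) / [sqrt(2π·13N) (13N/e)^(13N)]
     = (2π N)^(13/2) / sqrt(2π·13N) · (N/(13N))^(13N)
     = (2π N)^((13−1)/2) / sqrt(13) · 13^(−13N).
Since 13^13 > 1, the factor 13^(−13N) decays exponentially, so the ratio → 0. Substituting N = 14n gives the stated form.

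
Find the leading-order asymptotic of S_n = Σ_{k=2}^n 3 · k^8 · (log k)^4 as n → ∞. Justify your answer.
S_n ~ n^9 · (log n)^4 / 3

By integral comparison, S_n = ∫_1^n 3 · x^8 · (log x)^4 dx + O(n^8 · (log n)^4). For the integral, the leading term of ∫_1^n x^8 (log x)^4 dx is n^9/9 · (log n)^4 (by repeated integration by parts; each step lowers the log-exponent and produces a relatively O(1/log n) correction). Hence S_n ~ n^9 · (log n)^4 / 3.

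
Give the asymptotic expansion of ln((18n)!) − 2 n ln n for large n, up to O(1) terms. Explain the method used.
ln((18n)!) − 2 n ln n = 16 n ln n + 18(ln 18 − 1) n + (1/2) ln(2π·18n) + O(1/n)

Stirling: ln((18n)!) = 18n ln(18n) − 18n + (1/2) ln(2π·18n) + O(1/n).
Expand 18n ln(18n) = 18n (ln n + ln 18) = 18n ln n + 18n ln 18.
Subtract 2n ln n: leading term is (18 − 2) n ln n = 16 n ln n. The next term is 18n ln 18 − 18n = 18(ln 18 − 1) n. Then the (1/2) ln(2π·18n) correction.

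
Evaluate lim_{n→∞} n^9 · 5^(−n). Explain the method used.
lim = 0

Exponentials with base > 1 dominate every fixed polynomial: for any fixed c, n^c / 5^n → 0 as n → ∞ (e.g. by the ratio test, or by writing 5^n = e^(n ln 5) and noting e^(n ln 5) / n^c → ∞). Hence n^9 · 5^(−n) = n^9 / 5^n → 0.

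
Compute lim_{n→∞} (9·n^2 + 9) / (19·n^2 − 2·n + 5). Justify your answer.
lim = 9/19

For large n the leading n^2 terms dominate both numerator and denominator. Dividing top and bottom by n^2, every other term tends to 0, leaving 9/19.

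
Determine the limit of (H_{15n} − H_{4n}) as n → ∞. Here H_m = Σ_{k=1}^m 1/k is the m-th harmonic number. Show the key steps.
lim = ln(15/4)

Euler-Maclaurin gives H_m = ln m + γ + 1/(2m) + O(1/m^2). The γ and O(1/m) terms cancel in the difference:
  H_{15n} − H_{4n} = ln(15n) − ln(4n) + O(1/n) = ln(15/4) + O(1/n).
Hence the limit is ln(15/4).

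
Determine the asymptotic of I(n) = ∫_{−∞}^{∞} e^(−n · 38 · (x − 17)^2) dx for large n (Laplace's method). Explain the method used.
I(n) = sqrt(π/(38n))

Here φ(x) = 38 · (x − 17)^2 has its unique minimum at x* = 17 with φ(x*) = 0 and φ''(x*) = 76. Laplace's method gives
  I(n) ~ e^(−n φ(x*)) · sqrt(2π / (n · φ''(x*))) = sqrt(2π / (76n)) = sqrt(π/(38n)).
This is exact: substituting u = (x − 17)·sqrt(38n) gives I(n) = (1/sqrt(38n)) ∫_{−∞}^{∞} e^(−u^2) du = sqrt(π/(38n)).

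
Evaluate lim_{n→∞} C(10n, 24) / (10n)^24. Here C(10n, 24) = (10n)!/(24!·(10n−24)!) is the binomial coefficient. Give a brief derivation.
lim = 1/24! = 1/620448401733239439360000

With N = 10n → ∞: C(N, 24) / N^24 = [N(N−1)…(N−23)] / (24! · N^24) = (1/24!) · 1 · (1 − 1/(10n)) · … · (1 − 23/(10n)). Each factor → 1 as N → ∞, so the limit is 1/24! = 1/620448401733239439360000.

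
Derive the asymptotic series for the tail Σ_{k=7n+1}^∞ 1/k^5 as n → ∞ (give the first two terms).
Σ_{k>7n} 1/k^5 = 1/(4 · (7n)^4) − 1/(2 · (7n)^5) + O(1/(7n)^6)

Compare to the integral: ∫_{7n}^∞ x^(−5) dx = [−x^(−4)/4]_{7n}^∞ = 1/((5−1)·(7n)^4). The Euler-Maclaurin correction adds −f(7n)/2 = −1/(2·(7n)^5). Euler-Maclaurin then gives
  Σ_{k>7n} 1/k^5 = ∫_{7n}^∞ dx/x^5 − 1/(2·(7n)^5) + O(1/(7n)^6).
(Equivalently this is ζ(5) − Σ_{k≤7n} 1/k^5.)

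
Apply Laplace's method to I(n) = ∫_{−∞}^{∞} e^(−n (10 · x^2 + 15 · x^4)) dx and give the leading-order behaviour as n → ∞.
I(n) ~ sqrt(π/(10n))

φ(x) = 10 · x^2 + 15 · x^4 has its unique global minimum at x* = 0 (since φ'(x) = 20x + 60x^3 = 0 only at x = 0 for real x with both coefficients positive, and φ → ∞ as |x| → ∞). At x* = 0, φ(0) = 0 and φ''(0) = 20. Laplace's method then gives
  I(n) ~ sqrt(2π / (n · φ''(0))) · e^(−n φ(0)) = sqrt(2π / (20n)) = sqrt(π/(10n)).
The 15 · x^4 term contributes only at subleading order (an O(1/n) relative correction).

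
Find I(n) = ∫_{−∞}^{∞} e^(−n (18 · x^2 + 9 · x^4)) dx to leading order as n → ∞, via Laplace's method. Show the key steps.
I(n) ~ sqrt(π/(18n))

φ(x) = 18 · x^2 + 9 · x^4 has its unique global minimum at x* = 0 (since φ'(x) = 36x + 36x^3 = 0 only at x = 0 for real x with both coefficients positive, and φ → ∞ as |x| → ∞). At x* = 0, φ(0) = 0 and φ''(0) = 36. Laplace's method then gives
  I(n) ~ sqrt(2π / (n · φ''(0))) · e^(−n φ(0)) = sqrt(2π / (36n)) = sqrt(π/(18n)).
The 9 · x^4 term contributes only at subleading order (an O(1/n) relative correction).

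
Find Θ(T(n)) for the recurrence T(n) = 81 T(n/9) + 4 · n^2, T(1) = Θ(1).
T(n) = Θ(n^2 log n)

log_9 81 = 2, and f(n) = 4 · n^2 = Θ(n^(log_9 81)). This is Case 2 of the master theorem: T(n) = Θ(f(n) · log n) = Θ(n^2 log n).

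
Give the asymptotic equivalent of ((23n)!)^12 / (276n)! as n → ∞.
((23n)!)^12/(276n)! ~ ((2π·23n)^(11/2) / sqrt(12)) · 12^(−12·23n)  →  0

Write N = 23n. Stirling: N! ~ sqrt(2π N)(N/e)^N and (12N)! ~ sqrt(2π·12N)·(12N/e)^(12N).
  (N!)^12/(12N)! ~ (2π N)^(12/2) (N/e)^(12N) / [sqrt(2π·12N) (12N/e)^(12N)]
     = (2π N)^(12/2) / sqrt(2π·12N) · (N/(12N))^(12N)
     = (2π N)^((12−1)/2) / sqrt(12) · 12^(−12N).
Since 12^12 > 1, the factor 12^(−12N) decays exponentially, so the ratio → 0. Substituting N = 23n gives the stated form.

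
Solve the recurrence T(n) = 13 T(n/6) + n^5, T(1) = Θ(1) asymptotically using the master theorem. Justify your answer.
T(n) = Θ(n^5)

log_6 13 ≈ 1.432. f(n) = n^5 dominates n^(log_6 13) since 5 > 1.432, and the regularity condition a·f(n/b) = 13·(n/6)^5 = (13/7776)·n^5 ≤ c·f(n) holds with c = 13/7776 ≈ 0.00167 < 1. So this is Case 3: T(n) = Θ(f(n)) = Θ(n^5).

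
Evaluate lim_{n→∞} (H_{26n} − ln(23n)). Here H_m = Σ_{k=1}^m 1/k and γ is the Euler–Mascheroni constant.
lim = ln(26/23) + γ

By Euler-Maclaurin, H_m = ln m + γ + O(1/m). So
  H_{26n} − ln(23n) = ln(26n) + γ − ln(23n) + O(1/n)
                       = ln(26/23) + γ + O(1/n).
Hence the limit is ln(26/23) + γ.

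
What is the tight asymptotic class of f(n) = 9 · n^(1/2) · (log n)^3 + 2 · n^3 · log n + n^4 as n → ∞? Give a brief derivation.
f(n) ∈ Θ(n^4)

Compare the terms by growth order. For large n, n^a · (log n)^b dominates n^a' · (log n)^b' iff a > a', or (a = a' and b > b'). Ranking the 3 terms shows the dominant one is n^4. Hence f(n) ∈ Θ(n^4).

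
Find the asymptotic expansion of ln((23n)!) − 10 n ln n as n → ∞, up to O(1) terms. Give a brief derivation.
ln((23n)!) − 10 n ln n = 13 n ln n + 23(ln 23 − 1) n + (1/2) ln(2π·23n) + O(1/n)

Stirling: ln((23n)!) = 23n ln(23n) − 23n + (1/2) ln(2π·23n) + O(1/n).
Expand 23n ln(23n) = 23n (ln n + ln 23) = 23n ln n + 23n ln 23.
Subtract 10n ln n: leading term is (23 − 10) n ln n = 13 n ln n. The next term is 23n ln 23 − 23n = 23(ln 23 − 1) n. Then the (1/2) ln(2π·23n) correction.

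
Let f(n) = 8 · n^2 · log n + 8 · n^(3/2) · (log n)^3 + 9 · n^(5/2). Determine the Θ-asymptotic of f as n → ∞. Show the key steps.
f(n) ∈ Θ(n^(5/2))

Compare the terms by growth order. For large n, n^a · (log n)^b dominates n^a' · (log n)^b' iff a > a', or (a = a' and b > b'). Ranking the 3 terms shows the dominant one is 9 · n^(5/2). Hence f(n) ∈ Θ(n^(5/2)).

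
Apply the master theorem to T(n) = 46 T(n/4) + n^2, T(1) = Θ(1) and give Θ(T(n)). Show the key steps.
T(n) = Θ(n^(log_4 46))

Master theorem: compare f(n) = n^2 to n^(log_4 46) where log_4 46 ≈ 2.762. Since 2 < log_4 46, we have f(n) = O(n^(log_4 46 − ε)) for some ε > 0 — Case 1. Hence T(n) = Θ(n^(log_4 46)).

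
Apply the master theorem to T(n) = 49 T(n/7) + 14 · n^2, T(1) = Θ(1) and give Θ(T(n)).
T(n) = Θ(n^2 log n)

log_7 49 = 2, and f(n) = 14 · n^2 = Θ(n^(log_7 49)). This is Case 2 of the master theorem: T(n) = Θ(f(n) · log n) = Θ(n^2 log n).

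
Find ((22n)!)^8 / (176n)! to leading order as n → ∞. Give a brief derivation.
((22n)!)^8/(176n)! ~ ((2π·22n)^(7/2) / sqrt(8)) · 8^(−8·22n)  →  0

Write N = 22n. Stirling: N! ~ sqrt(2π N)(N/e)^N and (8N)! ~ sqrt(2π·8N)·(8N/e)^(8N).
  (N!)^8/(8N)! ~ (2π N)^(8/2) (N/e)^(8N) / [sqrt(2π·8N) (8N/e)^(8N)]
     = (2π N)^(8/2) / sqrt(2π·8N) · (N/(8N))^(8N)
     = (2π N)^((8−1)/2) / sqrt(8) · 8^(−8N).
Since 8^8 > 1, the factor 8^(−8N) decays exponentially, so the ratio → 0. Substituting N = 22n gives the stated form.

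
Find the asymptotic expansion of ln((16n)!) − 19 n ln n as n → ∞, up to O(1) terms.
ln((16n)!) − 19 n ln n = −3 n ln n + 16(ln 16 − 1) n + (1/2) ln(2π·16n) + O(1/n)

Stirling: ln((16n)!) = 16n ln(16n) − 16n + (1/2) ln(2π·16n) + O(1/n).
Expand 16n ln(16n) = 16n (ln n + ln 16) = 16n ln n + 16n ln 16.
Subtract 19n ln n: leading term is (16 − 19) n ln n = −3 n ln n. The next term is 16n ln 16 − 16n = 16(ln 16 − 1) n. Then the (1/2) ln(2π·16n) correction.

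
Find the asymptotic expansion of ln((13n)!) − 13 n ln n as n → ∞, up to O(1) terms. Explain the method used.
ln((13n)!) − 13 n ln n = 13(ln 13 − 1) n + (1/2) ln(2π·13n) + O(1/n)

Stirling: ln((13n)!) = 13n ln(13n) − 13n + (1/2) ln(2π·13n) + O(1/n).
Since 13n ln(13n) = 13n ln n + 13n ln 13, subtracting 13n ln n cancels the n ln n term exactly. What remains is 13(ln 13 − 1) n + (1/2) ln(2π·13n) + O(1/n).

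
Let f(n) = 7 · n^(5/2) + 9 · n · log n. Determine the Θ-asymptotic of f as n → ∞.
f(n) ∈ Θ(n^(5/2))

Compare the terms by growth order. For large n, n^a · (log n)^b dominates n^a' · (log n)^b' iff a > a', or (a = a' and b > b'). Ranking the 2 terms shows the dominant one is 7 · n^(5/2). Hence f(n) ∈ Θ(n^(5/2)).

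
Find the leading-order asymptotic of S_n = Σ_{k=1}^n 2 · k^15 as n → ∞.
S_n ~ n^16 / 8

By integral comparison (Euler-Maclaurin), Σ_{k=1}^n 2 · k^15 = 2 · ∫_0^n x^15 dx + O(n^15) = 2 · n^16/16 = n^16 / 8 + O(n^15). (Equivalently, Faulhaber's formula gives the same leading term.)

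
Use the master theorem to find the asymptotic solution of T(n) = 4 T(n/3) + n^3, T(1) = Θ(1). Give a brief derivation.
T(n) = Θ(n^3)

log_3 4 ≈ 1.262. f(n) = n^3 dominates n^(log_3 4) since 3 > 1.262, and the regularity condition a·f(n/b) = 4·(n/3)^3 = (4/27)·n^3 ≤ c·f(n) holds with c = 4/27 ≈ 0.148 < 1. So this is Case 3: T(n) = Θ(f(n)) = Θ(n^3).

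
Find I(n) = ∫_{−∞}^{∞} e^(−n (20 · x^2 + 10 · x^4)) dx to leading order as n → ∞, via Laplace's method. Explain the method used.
I(n) ~ sqrt(π/(20n))

φ(x) = 20 · x^2 + 10 · x^4 has its unique global minimum at x* = 0 (since φ'(x) = 40x + 40x^3 = 0 only at x = 0 for real x with both coefficients positive, and φ → ∞ as |x| → ∞). At x* = 0, φ(0) = 0 and φ''(0) = 40. Laplace's method then gives
  I(n) ~ sqrt(2π / (n · φ''(0))) · e^(−n φ(0)) = sqrt(2π / (40n)) = sqrt(π/(20n)).
The 10 · x^4 term contributes only at subleading order (an O(1/n) relative correction).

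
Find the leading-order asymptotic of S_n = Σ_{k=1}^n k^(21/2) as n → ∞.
S_n ~ (2/23) · n^(23/2)

Integral comparison: Σ_{k=1}^n k^(21/2) = ∫_0^n x^(21/2) dx + O(n^(21/2)). The integral is n^(1 + 21/2) / (1 + 21/2) = n^((21+2)/2) / ((21+2)/2) = (2/23) · n^(23/2).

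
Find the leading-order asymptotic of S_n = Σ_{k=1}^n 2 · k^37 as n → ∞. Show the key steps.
S_n ~ n^38 / 19

By integral comparison (Euler-Maclaurin), Σ_{k=1}^n 2 · k^37 = 2 · ∫_0^n x^37 dx + O(n^37) = 2 · n^38/38 = n^38 / 19 + O(n^37). (Equivalently, Faulhaber's formula gives the same leading term.)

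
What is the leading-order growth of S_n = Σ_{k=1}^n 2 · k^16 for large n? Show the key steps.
S_n ~ 2 · n^17 / 17

By integral comparison (Euler-Maclaurin), Σ_{k=1}^n 2 · k^16 = 2 · ∫_0^n x^16 dx + O(n^16) = 2 · n^17/17 + O(n^16). (Equivalently, Faulhaber's formula gives the same leading term.)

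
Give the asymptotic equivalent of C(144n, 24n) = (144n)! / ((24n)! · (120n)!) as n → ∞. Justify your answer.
C(144n, 24n) ~ (46656/3125)^(24n) · sqrt(3/(5π·24n))

Write N = 24n. Apply Stirling to each factorial:
  (6N)! ~ sqrt(2π·6N) · (6N/e)^(6N),
  N! ~ sqrt(2π N) · (N/e)^N,
  (5N)! ~ sqrt(2π·5N) · (5N/e)^(5N).
The exponential factors combine to (6N)^(6N) / (N^N · (5N)^(5N)) = 6^(6N)/5^(5N) = (6^6/5^5)^N = (46656/3125)^N.
The square-root prefactors combine to sqrt(2π·6N) / (sqrt(2π N)·sqrt(2π·5N)) = sqrt(6 / (2π·5·N)) = sqrt(3/(5π·24n)).
Substituting N = 24n: C(144n, 24n) ~ (46656/3125)^(24n) · sqrt(3/(5π·24n)).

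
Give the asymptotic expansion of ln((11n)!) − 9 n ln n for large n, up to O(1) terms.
ln((11n)!) − 9 n ln n = 2 n ln n + 11(ln 11 − 1) n + (1/2) ln(2π·11n) + O(1/n)

Stirling: ln((11n)!) = 11n ln(11n) − 11n + (1/2) ln(2π·11n) + O(1/n).
Expand 11n ln(11n) = 11n (ln n + ln 11) = 11n ln n + 11n ln 11.
Subtract 9n ln n: leading term is (11 − 9) n ln n = 2 n ln n. The next term is 11n ln 11 − 11n = 11(ln 11 − 1) n. Then the (1/2) ln(2π·11n) correction.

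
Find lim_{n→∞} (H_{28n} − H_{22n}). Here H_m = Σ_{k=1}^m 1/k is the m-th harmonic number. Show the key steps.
lim = ln(28/22) = ln(14/11)

Euler-Maclaurin gives H_m = ln m + γ + 1/(2m) + O(1/m^2). The γ and O(1/m) terms cancel in the difference:
  H_{28n} − H_{22n} = ln(28n) − ln(22n) + O(1/n) = ln(28/22) + O(1/n).
Hence the limit is ln(28/22) = ln(14/11).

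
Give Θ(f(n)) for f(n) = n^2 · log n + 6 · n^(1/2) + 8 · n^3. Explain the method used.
f(n) ∈ Θ(n^3)

Compare the terms by growth order. For large n, n^a · (log n)^b dominates n^a' · (log n)^b' iff a > a', or (a = a' and b > b'). Ranking the 3 terms shows the dominant one is 8 · n^3. Hence f(n) ∈ Θ(n^3).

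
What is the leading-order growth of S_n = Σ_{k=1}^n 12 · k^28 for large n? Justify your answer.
S_n ~ 12 · n^29 / 29

By integral comparison (Euler-Maclaurin), Σ_{k=1}^n 12 · k^28 = 12 · ∫_0^n x^28 dx + O(n^28) = 12 · n^29/29 + O(n^28). (Equivalently, Faulhaber's formula gives the same leading term.)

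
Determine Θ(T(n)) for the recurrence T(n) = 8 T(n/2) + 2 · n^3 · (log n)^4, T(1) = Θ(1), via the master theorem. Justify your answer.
T(n) = Θ(n^3 · (log n)^5)

Here log_2 8 = 3 and f(n) = 2 · n^3 · (log n)^4 = Θ(n^(log_2 8) · (log n)^4). This is the extended Case 2 of the master theorem (f matches the critical exponent up to log factors), giving T(n) = Θ(n^(log_2 8) · (log n)^(4+1)) = Θ(n^3 · (log n)^5).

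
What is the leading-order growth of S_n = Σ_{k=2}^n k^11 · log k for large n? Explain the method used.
S_n ~ n^12 log n / 12 − n^12 / 144

By integral comparison, S_n = ∫_1^n x^11 · log x dx + O(n^11 · log n). For the integral, ∫ x^11 log x dx = n^12 log n / 12 − n^12/144 (integration by parts). Hence S_n ~ n^12 log n / 12 − n^12 / 144.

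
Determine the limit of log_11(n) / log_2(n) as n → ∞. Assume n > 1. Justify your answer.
lim = ln(2) / ln(11) = log_11(2)

Change of base: log_11(n) = ln n / ln 11 and log_2(n) = ln n / ln 2. The ratio is (ln n / ln 11) · (ln 2 / ln n) = ln 2 / ln 11, a constant independent of n. So the limit is ln 2 / ln 11 = log_11(2).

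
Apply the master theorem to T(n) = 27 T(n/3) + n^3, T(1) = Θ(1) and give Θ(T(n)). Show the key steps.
T(n) = Θ(n^3 log n)

log_3 27 = 3, and f(n) = n^3 = Θ(n^(log_3 27)). This is Case 2 of the master theorem: T(n) = Θ(f(n) · log n) = Θ(n^3 log n).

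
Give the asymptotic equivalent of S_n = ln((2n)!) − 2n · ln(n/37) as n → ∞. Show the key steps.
S_n ~ 2n · (ln 74 − 1) + O(ln n)

Stirling: ln((2n)!) = 2n ln(2n) − 2n + O(ln n).
  S_n = 2n ln(2n) − 2n − 2n ln(n/37) + O(ln n)
      = 2n ln(2n) − 2n ln n + 2n ln 37 − 2n + O(ln n)
      = 2n ln 2 + 2n ln 37 − 2n + O(ln n)
      = 2n (ln 74 − 1) + O(ln n).
Numerically ln(74) − 1 ≈ 3.3041.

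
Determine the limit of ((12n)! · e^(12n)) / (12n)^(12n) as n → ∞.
lim = ∞

Stirling: (12n)! ~ sqrt(2π·12n) · (12n/e)^(12n). Hence
  (12n)! · e^(12n) / (12n)^(12n) ~ sqrt(2π·12n) = sqrt(2π·12) · sqrt(n) → ∞.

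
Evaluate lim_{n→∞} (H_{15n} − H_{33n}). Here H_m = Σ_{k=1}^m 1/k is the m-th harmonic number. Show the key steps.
lim = ln(15/33) = ln(5/11)

Euler-Maclaurin gives H_m = ln m + γ + 1/(2m) + O(1/m^2). The γ and O(1/m) terms cancel in the difference:
  H_{15n} − H_{33n} = ln(15n) − ln(33n) + O(1/n) = ln(15/33) + O(1/n).
Hence the limit is ln(15/33) = ln(5/11).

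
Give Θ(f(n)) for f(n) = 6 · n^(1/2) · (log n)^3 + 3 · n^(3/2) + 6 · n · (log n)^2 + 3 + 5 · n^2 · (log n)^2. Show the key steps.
f(n) ∈ Θ(n^2 · (log n)^2)

Compare the terms by growth order. For large n, n^a · (log n)^b dominates n^a' · (log n)^b' iff a > a', or (a = a' and b > b'). Ranking the 5 terms shows the dominant one is 5 · n^2 · (log n)^2. Hence f(n) ∈ Θ(n^2 · (log n)^2).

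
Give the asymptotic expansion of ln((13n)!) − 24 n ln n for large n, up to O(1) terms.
ln((13n)!) − 24 n ln n = −11 n ln n + 13(ln 13 − 1) n + (1/2) ln(2π·13n) + O(1/n)

Stirling: ln((13n)!) = 13n ln(13n) − 13n + (1/2) ln(2π·13n) + O(1/n).
Expand 13n ln(13n) = 13n (ln n + ln 13) = 13n ln n + 13n ln 13.
Subtract 24n ln n: leading term is (13 − 24) n ln n = −11 n ln n. The next term is 13n ln 13 − 13n = 13(ln 13 − 1) n. Then the (1/2) ln(2π·13n) correction.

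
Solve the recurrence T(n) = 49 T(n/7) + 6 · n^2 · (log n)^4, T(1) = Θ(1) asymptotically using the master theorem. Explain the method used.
T(n) = Θ(n^2 · (log n)^5)

Here log_7 49 = 2 and f(n) = 6 · n^2 · (log n)^4 = Θ(n^(log_7 49) · (log n)^4). This is the extended Case 2 of the master theorem (f matches the critical exponent up to log factors), giving T(n) = Θ(n^(log_7 49) · (log n)^(4+1)) = Θ(n^2 · (log n)^5).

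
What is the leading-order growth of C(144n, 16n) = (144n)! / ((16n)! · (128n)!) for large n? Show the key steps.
C(144n, 16n) ~ (387420489/16777216)^(16n) · sqrt(9/(16π·16n))

Write N = 16n. Apply Stirling to each factorial:
  (9N)! ~ sqrt(2π·9N) · (9N/e)^(9N),
  N! ~ sqrt(2π N) · (N/e)^N,
  (8N)! ~ sqrt(2π·8N) · (8N/e)^(8N).
The exponential factors combine to (9N)^(9N) / (N^N · (8N)^(8N)) = 9^(9N)/8^(8N) = (9^9/8^8)^N = (387420489/16777216)^N.
The square-root prefactors combine to sqrt(2π·9N) / (sqrt(2π N)·sqrt(2π·8N)) = sqrt(9 / (2π·8·N)) = sqrt(9/(16π·16n)).
Substituting N = 16n: C(144n, 16n) ~ (387420489/16777216)^(16n) · sqrt(9/(16π·16n)).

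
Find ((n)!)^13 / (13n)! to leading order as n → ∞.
((n)!)^13/(13n)! ~ ((2π·n)^(12/2) / sqrt(13)) · 13^(−13·n)  →  0

Write N = n. Stirling: N! ~ sqrt(2π N)(N/e)^N and (13N)! ~ sqrt(2π·13N)·(13N/e)^(13N).
  (N!)^13/(13N)! ~ (2π N)^(13/2) (N/e)^(13N) / [sqrt(2π·13N) (13N/e)^(13N)]
     = (2π N)^(13/2) / sqrt(2π·13N) · (N/(13N))^(13N)
     = (2π N)^((13−1)/2) / sqrt(13) · 13^(−13N).
Since 13^13 > 1, the factor 13^(−13N) decays exponentially, so the ratio → 0. Substituting N = n gives the stated form.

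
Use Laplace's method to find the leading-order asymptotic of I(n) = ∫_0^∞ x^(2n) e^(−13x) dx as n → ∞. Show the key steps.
I(n) ~ (sqrt(2π·2n) / 13) · (2n/(13e))^(2n)

Write the integrand as exp(2n ln x − 13x) and set f(x) = 2n ln x − 13x. Then f'(x) = 2n/x − 13 = 0 at x* = 2n/13, and f''(x*) = −2n/x*^2 = −13^2/(2n). Laplace's method (interior maximum) gives
  I(n) ~ e^(f(x*)) · sqrt(2π / |f''(x*)|)
        = exp(2n ln(2n/13) − 2n) · sqrt(2π · 2n / 13^2)
        = (2n/13)^(2n) e^(−2n) · sqrt(2π·2n) / 13
        = (sqrt(2π·2n) / 13) · (2n/(13e))^(2n).
This matches Γ(2n+1)/13^(2n+1) with Stirling applied to Γ.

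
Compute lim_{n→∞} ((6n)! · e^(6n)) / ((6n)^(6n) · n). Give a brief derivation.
lim = 0

Stirling: (6n)! ~ sqrt(2π·6n) · (6n/e)^(6n). Hence
  (6n)! · e^(6n) / (6n)^(6n) ~ sqrt(2π·6n).
Dividing by n: sqrt(2π·6n) / n = sqrt(2π·6) · n^((1−2)/2), so the expression behaves like sqrt(2π·6) · n^((1−2)/2) → 0.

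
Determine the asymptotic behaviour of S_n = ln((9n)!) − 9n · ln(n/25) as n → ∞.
S_n ~ 9n · (ln 225 − 1) + O(ln n)

Stirling: ln((9n)!) = 9n ln(9n) − 9n + O(ln n).
  S_n = 9n ln(9n) − 9n − 9n ln(n/25) + O(ln n)
      = 9n ln(9n) − 9n ln n + 9n ln 25 − 9n + O(ln n)
      = 9n ln 9 + 9n ln 25 − 9n + O(ln n)
      = 9n (ln 225 − 1) + O(ln n).
Numerically ln(225) − 1 ≈ 4.4161.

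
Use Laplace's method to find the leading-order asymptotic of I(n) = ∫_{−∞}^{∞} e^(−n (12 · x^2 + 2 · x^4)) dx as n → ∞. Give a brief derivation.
I(n) ~ sqrt(π/(12n))

φ(x) = 12 · x^2 + 2 · x^4 has its unique global minimum at x* = 0 (since φ'(x) = 24x + 8x^3 = 0 only at x = 0 for real x with both coefficients positive, and φ → ∞ as |x| → ∞). At x* = 0, φ(0) = 0 and φ''(0) = 24. Laplace's method then gives
  I(n) ~ sqrt(2π / (n · φ''(0))) · e^(−n φ(0)) = sqrt(2π / (24n)) = sqrt(π/(12n)).
The 2 · x^4 term contributes only at subleading order (an O(1/n) relative correction).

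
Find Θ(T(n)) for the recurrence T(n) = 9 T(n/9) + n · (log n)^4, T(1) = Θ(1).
T(n) = Θ(n · (log n)^5)

Here log_9 9 = 1 and f(n) = n · (log n)^4 = Θ(n^(log_9 9) · (log n)^4). This is the extended Case 2 of the master theorem (f matches the critical exponent up to log factors), giving T(n) = Θ(n^(log_9 9) · (log n)^(4+1)) = Θ(n · (log n)^5).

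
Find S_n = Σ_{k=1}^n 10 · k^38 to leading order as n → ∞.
S_n ~ 10 · n^39 / 39

By integral comparison (Euler-Maclaurin), Σ_{k=1}^n 10 · k^38 = 10 · ∫_0^n x^38 dx + O(n^38) = 10 · n^39/39 + O(n^38). (Equivalently, Faulhaber's formula gives the same leading term.)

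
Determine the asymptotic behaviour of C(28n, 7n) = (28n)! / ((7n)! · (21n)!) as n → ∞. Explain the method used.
C(28n, 7n) ~ (256/27)^(7n) · sqrt(2/(3π·7n))

Write N = 7n. Apply Stirling to each factorial:
  (4N)! ~ sqrt(2π·4N) · (4N/e)^(4N),
  N! ~ sqrt(2π N) · (N/e)^N,
  (3N)! ~ sqrt(2π·3N) · (3N/e)^(3N).
The exponential factors combine to (4N)^(4N) / (N^N · (3N)^(3N)) = 4^(4N)/3^(3N) = (4^4/3^3)^N = (256/27)^N.
The square-root prefactors combine to sqrt(2π·4N) / (sqrt(2π N)·sqrt(2π·3N)) = sqrt(4 / (2π·3·N)) = sqrt(2/(3π·7n)).
Substituting N = 7n: C(28n, 7n) ~ (256/27)^(7n) · sqrt(2/(3π·7n)).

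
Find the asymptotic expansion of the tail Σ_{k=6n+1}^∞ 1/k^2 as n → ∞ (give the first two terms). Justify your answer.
Σ_{k>6n} 1/k^2 = 1/(1 · (6n)) − 1/(2 · (6n)^2) + O(1/(6n)^3)

Compare to the integral: ∫_{6n}^∞ x^(−2) dx = [−x^(−1)/1]_{6n}^∞ = 1/((2−1)·(6n)). The Euler-Maclaurin correction adds −f(6n)/2 = −1/(2·(6n)^2). Euler-Maclaurin then gives
  Σ_{k>6n} 1/k^2 = ∫_{6n}^∞ dx/x^2 − 1/(2·(6n)^2) + O(1/(6n)^3).
(Equivalently this is ζ(2) − Σ_{k≤6n} 1/k^2.)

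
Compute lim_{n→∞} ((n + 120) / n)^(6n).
lim = e^720

Rewrite as (1 + 120/n)^(6n). By the standard limit (1 + x/n)^n → e^x, we have (1 + 120/n)^n → e^120, and raising to the 6th power gives e^720.
More precisely, ln[(1 + 120/n)^(6n)] = 6n · ln(1 + 120/n) = 6n · (120/n + O(1/n^2)) = 720 + O(1/n) → 720.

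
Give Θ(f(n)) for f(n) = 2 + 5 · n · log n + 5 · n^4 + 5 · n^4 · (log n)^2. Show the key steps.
f(n) ∈ Θ(n^4 · (log n)^2)

Compare the terms by growth order. For large n, n^a · (log n)^b dominates n^a' · (log n)^b' iff a > a', or (a = a' and b > b'). Ranking the 4 terms shows the dominant one is 5 · n^4 · (log n)^2. Hence f(n) ∈ Θ(n^4 · (log n)^2).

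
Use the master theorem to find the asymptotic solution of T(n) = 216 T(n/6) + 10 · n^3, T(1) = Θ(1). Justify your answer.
T(n) = Θ(n^3 log n)

log_6 216 = 3, and f(n) = 10 · n^3 = Θ(n^(log_6 216)). This is Case 2 of the master theorem: T(n) = Θ(f(n) · log n) = Θ(n^3 log n).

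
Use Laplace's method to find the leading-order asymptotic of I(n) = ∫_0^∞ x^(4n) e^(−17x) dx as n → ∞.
I(n) ~ (sqrt(2π·4n) / 17) · (4n/(17e))^(4n)

Write the integrand as exp(4n ln x − 17x) and set f(x) = 4n ln x − 17x. Then f'(x) = 4n/x − 17 = 0 at x* = 4n/17, and f''(x*) = −4n/x*^2 = −17^2/(4n). Laplace's method (interior maximum) gives
  I(n) ~ e^(f(x*)) · sqrt(2π / |f''(x*)|)
        = exp(4n ln(4n/17) − 4n) · sqrt(2π · 4n / 17^2)
        = (4n/17)^(4n) e^(−4n) · sqrt(2π·4n) / 17
        = (sqrt(2π·4n) / 17) · (4n/(17e))^(4n).
This matches Γ(4n+1)/17^(4n+1) with Stirling applied to Γ.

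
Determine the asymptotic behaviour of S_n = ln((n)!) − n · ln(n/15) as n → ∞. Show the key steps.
S_n ~ n · (ln 15 − 1) + O(ln n)

Stirling: ln((n)!) = n ln(n) − n + O(ln n).
  S_n = n ln(n) − n − n ln(n/15) + O(ln n)
      = n ln(n) − n ln n + n ln 15 − n + O(ln n)
      = n ln 15 − n + O(ln n)
      = n (ln 15 − 1) + O(ln n).
Numerically ln(15) − 1 ≈ 1.7081.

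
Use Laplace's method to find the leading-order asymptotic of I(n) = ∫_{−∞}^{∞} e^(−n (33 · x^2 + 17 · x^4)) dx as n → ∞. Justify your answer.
I(n) ~ sqrt(π/(33n))

φ(x) = 33 · x^2 + 17 · x^4 has its unique global minimum at x* = 0 (since φ'(x) = 66x + 68x^3 = 0 only at x = 0 for real x with both coefficients positive, and φ → ∞ as |x| → ∞). At x* = 0, φ(0) = 0 and φ''(0) = 66. Laplace's method then gives
  I(n) ~ sqrt(2π / (n · φ''(0))) · e^(−n φ(0)) = sqrt(2π / (66n)) = sqrt(π/(33n)).
The 17 · x^4 term contributes only at subleading order (an O(1/n) relative correction).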